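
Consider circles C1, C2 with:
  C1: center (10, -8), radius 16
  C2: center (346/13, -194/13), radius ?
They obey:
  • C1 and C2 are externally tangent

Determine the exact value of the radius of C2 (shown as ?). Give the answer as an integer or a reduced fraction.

2

1. [ext C1·C2]  r_C2² + 32r_C2 − 68 = 0  ⇒  r_C2 = 2 (r>0 drops 1)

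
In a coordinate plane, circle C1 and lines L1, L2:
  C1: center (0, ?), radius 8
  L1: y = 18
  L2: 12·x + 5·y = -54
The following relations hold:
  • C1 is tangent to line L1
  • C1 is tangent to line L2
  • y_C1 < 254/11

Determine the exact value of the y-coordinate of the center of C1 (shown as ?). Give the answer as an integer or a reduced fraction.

10

1. [C1‖L1]  y_C1² − 36y_C1 + 260 = 0  ⇒  y_C1 = 10 or 26
2. [C1‖L2]  y_C1² + (108/5)y_C1 − 316 = 0  ⇒  y_C1 = -158/5 or 10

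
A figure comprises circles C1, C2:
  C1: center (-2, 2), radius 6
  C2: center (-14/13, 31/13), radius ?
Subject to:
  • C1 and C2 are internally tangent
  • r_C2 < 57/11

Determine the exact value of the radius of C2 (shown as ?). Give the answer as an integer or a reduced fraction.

5

1. [int C1,C2]  r_C2² − 12r_C2 + 35 = 0  ⇒  r_C2 = 5 or 7
2. given r_C2 < 57/11: keep 5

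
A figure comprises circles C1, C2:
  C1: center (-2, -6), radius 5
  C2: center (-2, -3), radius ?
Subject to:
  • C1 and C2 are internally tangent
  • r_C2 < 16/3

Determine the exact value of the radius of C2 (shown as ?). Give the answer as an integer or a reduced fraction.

1. [int C1,C2]  r_C2² − 10r_C2 + 16 = 0  ⇒  r_C2 = 2 or 8
2. given r_C2 < 16/3: keep 2

2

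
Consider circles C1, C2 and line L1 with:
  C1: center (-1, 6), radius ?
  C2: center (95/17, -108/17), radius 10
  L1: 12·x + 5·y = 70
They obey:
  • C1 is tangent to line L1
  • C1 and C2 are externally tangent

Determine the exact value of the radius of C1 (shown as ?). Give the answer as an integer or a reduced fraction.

4

1. [C1‖L1]  r_C1² − 16 = 0  ⇒  r_C1 = 4 (r>0 drops 1)
2. [ext C1·C2]  r_C1² + 20r_C1 − 96 = 0  ⇒  r_C1 = 4 (r>0 drops 1)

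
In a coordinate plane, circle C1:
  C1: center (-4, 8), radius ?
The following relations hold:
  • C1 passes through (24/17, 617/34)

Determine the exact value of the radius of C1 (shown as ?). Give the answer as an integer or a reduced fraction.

1. [C1∋P]  r_C1² − 529/4 = 0  ⇒  r_C1 = 23/2 (r>0 drops 1)

23/2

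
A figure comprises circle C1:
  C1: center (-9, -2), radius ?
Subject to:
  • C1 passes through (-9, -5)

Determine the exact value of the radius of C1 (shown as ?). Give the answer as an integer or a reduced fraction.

1. [C1∋P]  r_C1² − 9 = 0  ⇒  r_C1 = 3 (r>0 drops 1)

3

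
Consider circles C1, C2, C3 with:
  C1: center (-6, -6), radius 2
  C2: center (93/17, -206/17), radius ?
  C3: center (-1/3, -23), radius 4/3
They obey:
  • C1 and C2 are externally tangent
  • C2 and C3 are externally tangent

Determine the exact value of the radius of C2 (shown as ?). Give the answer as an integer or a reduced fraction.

1. [ext C1·C2]  r_C2² + 4r_C2 − 165 = 0  ⇒  r_C2 = 11 (r>0 drops 1)
2. [ext C2·C3]  r_C2² + (8/3)r_C2 − 451/3 = 0  ⇒  r_C2 = 11 (r>0 drops 1)

11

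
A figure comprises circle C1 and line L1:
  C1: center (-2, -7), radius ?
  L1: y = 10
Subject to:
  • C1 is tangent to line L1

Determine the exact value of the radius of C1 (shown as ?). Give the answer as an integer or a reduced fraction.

1. [C1‖L1]  r_C1² − 289 = 0  ⇒  r_C1 = 17 (r>0 drops 1)

17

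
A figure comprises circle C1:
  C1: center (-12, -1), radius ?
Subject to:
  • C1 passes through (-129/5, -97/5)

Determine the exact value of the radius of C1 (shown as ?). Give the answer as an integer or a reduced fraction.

1. [C1∋P]  r_C1² − 529 = 0  ⇒  r_C1 = 23 (r>0 drops 1)

23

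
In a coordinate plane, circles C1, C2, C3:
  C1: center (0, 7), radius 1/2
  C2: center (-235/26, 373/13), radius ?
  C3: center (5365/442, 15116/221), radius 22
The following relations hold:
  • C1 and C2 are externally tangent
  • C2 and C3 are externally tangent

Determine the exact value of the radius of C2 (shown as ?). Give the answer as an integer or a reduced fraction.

23

1. [ext C1·C2]  r_C2² + 1r_C2 − 552 = 0  ⇒  r_C2 = 23 (r>0 drops 1)
2. [ext C2·C3]  r_C2² + 44r_C2 − 1541 = 0  ⇒  r_C2 = 23 (r>0 drops 1)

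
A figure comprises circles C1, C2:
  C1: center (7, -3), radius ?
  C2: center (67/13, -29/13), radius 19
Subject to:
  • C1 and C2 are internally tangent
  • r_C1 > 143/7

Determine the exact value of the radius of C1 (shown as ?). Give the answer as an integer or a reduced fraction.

21

1. [int C1,C2]  r_C1² − 38r_C1 + 357 = 0  ⇒  r_C1 = 17 or 21
2. given r_C1 > 143/7: keep 21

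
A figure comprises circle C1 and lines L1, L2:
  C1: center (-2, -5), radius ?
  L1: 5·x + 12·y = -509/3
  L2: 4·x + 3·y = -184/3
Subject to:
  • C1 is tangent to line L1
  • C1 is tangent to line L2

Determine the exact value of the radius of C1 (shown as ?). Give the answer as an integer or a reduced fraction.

23/3

1. [C1‖L1]  r_C1² − 529/9 = 0  ⇒  r_C1 = 23/3 (r>0 drops 1)
2. [C1‖L2]  r_C1² − 529/9 = 0  ⇒  r_C1 = 23/3 (r>0 drops 1)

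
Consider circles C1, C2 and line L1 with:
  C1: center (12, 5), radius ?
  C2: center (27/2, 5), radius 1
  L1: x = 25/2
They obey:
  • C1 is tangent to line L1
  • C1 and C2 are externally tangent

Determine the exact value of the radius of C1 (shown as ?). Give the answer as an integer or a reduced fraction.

1/2

1. [C1‖L1]  r_C1² − 1/4 = 0  ⇒  r_C1 = 1/2 (r>0 drops 1)
2. [ext C1·C2]  r_C1² + 2r_C1 − 5/4 = 0  ⇒  r_C1 = 1/2 (r>0 drops 1)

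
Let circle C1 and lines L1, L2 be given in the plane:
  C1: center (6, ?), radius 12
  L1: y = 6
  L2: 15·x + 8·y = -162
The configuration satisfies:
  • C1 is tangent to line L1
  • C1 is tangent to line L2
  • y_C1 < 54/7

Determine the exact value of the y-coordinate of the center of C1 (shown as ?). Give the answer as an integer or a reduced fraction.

-6

1. [C1‖L1]  y_C1² − 12y_C1 − 108 = 0  ⇒  y_C1 = -6 or 18
2. [C1‖L2]  y_C1² + 63y_C1 + 342 = 0  ⇒  y_C1 = -57 or -6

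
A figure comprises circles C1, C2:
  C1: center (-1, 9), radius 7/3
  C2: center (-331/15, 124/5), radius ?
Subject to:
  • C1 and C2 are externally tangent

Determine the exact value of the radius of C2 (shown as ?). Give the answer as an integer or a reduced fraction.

24

1. [ext C1·C2]  r_C2² + (14/3)r_C2 − 688 = 0  ⇒  r_C2 = 24 (r>0 drops 1)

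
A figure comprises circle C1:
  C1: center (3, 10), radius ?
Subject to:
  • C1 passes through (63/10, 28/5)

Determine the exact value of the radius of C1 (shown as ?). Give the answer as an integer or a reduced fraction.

1. [C1∋P]  r_C1² − 121/4 = 0  ⇒  r_C1 = 11/2 (r>0 drops 1)

11/2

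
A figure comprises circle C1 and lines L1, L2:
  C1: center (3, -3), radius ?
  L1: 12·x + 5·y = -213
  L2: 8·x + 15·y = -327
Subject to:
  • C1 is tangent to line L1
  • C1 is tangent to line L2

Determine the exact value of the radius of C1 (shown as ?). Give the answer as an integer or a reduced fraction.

18

1. [C1‖L1]  r_C1² − 324 = 0  ⇒  r_C1 = 18 (r>0 drops 1)
2. [C1‖L2]  r_C1² − 324 = 0  ⇒  r_C1 = 18 (r>0 drops 1)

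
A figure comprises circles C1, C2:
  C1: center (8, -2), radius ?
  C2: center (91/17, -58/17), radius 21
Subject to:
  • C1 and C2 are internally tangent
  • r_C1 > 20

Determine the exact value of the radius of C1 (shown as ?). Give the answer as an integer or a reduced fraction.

1. [int C1,C2]  r_C1² − 42r_C1 + 432 = 0  ⇒  r_C1 = 18 or 24
2. given r_C1 > 20: keep 24

24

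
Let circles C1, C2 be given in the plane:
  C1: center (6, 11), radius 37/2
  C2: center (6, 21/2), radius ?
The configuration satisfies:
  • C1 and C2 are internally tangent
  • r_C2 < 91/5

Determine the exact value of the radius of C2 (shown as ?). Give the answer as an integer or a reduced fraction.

18

1. [int C1,C2]  r_C2² − 37r_C2 + 342 = 0  ⇒  r_C2 = 18 or 19
2. given r_C2 < 91/5: keep 18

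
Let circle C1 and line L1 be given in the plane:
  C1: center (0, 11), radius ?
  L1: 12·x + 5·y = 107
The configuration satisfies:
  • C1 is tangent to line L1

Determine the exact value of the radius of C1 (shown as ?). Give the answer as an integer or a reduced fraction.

1. [C1‖L1]  r_C1² − 16 = 0  ⇒  r_C1 = 4 (r>0 drops 1)

4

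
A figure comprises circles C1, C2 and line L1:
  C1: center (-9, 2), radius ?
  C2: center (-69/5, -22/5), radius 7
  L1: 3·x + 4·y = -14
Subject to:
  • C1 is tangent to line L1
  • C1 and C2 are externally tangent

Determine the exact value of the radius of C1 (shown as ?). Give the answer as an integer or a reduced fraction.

1

1. [C1‖L1]  r_C1² − 1 = 0  ⇒  r_C1 = 1 (r>0 drops 1)
2. [ext C1·C2]  r_C1² + 14r_C1 − 15 = 0  ⇒  r_C1 = 1 (r>0 drops 1)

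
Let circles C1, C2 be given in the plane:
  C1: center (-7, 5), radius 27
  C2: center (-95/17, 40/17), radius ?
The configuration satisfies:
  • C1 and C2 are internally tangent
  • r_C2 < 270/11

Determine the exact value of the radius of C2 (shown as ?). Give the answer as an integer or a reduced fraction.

24

1. [int C1,C2]  r_C2² − 54r_C2 + 720 = 0  ⇒  r_C2 = 24 or 30
2. given r_C2 < 270/11: keep 24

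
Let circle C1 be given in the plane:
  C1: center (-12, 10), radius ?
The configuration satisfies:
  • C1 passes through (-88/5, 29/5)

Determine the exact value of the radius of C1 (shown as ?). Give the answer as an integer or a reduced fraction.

1. [C1∋P]  r_C1² − 49 = 0  ⇒  r_C1 = 7 (r>0 drops 1)

7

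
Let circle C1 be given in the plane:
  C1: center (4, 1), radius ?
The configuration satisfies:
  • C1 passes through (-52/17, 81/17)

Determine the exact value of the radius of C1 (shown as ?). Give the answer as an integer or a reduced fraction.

1. [C1∋P]  r_C1² − 64 = 0  ⇒  r_C1 = 8 (r>0 drops 1)

8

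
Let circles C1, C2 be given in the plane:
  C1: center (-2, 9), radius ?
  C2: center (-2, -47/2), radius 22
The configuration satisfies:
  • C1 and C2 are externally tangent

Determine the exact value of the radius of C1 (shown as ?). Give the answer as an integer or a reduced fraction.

21/2

1. [ext C1·C2]  r_C1² + 44r_C1 − 2289/4 = 0  ⇒  r_C1 = 21/2 (r>0 drops 1)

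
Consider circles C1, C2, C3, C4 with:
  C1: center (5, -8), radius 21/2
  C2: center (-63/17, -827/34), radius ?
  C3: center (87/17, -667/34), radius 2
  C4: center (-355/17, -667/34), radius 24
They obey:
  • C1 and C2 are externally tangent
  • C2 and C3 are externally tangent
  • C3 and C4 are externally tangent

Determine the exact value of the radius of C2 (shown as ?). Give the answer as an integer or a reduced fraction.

1. [ext C1·C2]  r_C2² + 21r_C2 − 232 = 0  ⇒  r_C2 = 8 (r>0 drops 1)
2. [ext C2·C3]  r_C2² + 4r_C2 − 96 = 0  ⇒  r_C2 = 8 (r>0 drops 1)

8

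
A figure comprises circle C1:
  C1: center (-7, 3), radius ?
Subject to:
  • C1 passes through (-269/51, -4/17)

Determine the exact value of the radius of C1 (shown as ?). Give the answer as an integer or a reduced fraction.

11/3

1. [C1∋P]  r_C1² − 121/9 = 0  ⇒  r_C1 = 11/3 (r>0 drops 1)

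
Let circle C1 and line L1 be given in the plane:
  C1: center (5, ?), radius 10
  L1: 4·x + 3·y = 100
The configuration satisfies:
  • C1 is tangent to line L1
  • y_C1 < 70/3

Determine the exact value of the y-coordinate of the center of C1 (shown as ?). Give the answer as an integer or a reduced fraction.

10

1. [C1‖L1]  y_C1² − (160/3)y_C1 + 1300/3 = 0  ⇒  y_C1 = 10 or 130/3
2. given y_C1 < 70/3: keep 10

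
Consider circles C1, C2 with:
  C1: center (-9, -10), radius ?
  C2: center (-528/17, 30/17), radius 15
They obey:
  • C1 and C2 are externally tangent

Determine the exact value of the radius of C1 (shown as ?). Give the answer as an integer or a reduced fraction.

1. [ext C1·C2]  r_C1² + 30r_C1 − 400 = 0  ⇒  r_C1 = 10 (r>0 drops 1)

10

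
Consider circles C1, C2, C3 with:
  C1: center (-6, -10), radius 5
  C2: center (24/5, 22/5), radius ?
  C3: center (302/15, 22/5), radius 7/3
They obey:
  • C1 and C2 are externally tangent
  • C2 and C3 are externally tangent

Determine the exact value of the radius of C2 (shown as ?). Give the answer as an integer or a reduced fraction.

1. [ext C1·C2]  r_C2² + 10r_C2 − 299 = 0  ⇒  r_C2 = 13 (r>0 drops 1)
2. [ext C2·C3]  r_C2² + (14/3)r_C2 − 689/3 = 0  ⇒  r_C2 = 13 (r>0 drops 1)

13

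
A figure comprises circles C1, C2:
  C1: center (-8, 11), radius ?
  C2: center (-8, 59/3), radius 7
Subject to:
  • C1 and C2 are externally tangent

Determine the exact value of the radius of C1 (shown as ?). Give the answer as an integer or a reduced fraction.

5/3

1. [ext C1·C2]  r_C1² + 14r_C1 − 235/9 = 0  ⇒  r_C1 = 5/3 (r>0 drops 1)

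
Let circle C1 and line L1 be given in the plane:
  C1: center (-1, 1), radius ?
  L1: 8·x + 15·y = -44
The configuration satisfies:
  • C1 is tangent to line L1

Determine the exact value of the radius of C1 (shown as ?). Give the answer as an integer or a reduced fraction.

1. [C1‖L1]  r_C1² − 9 = 0  ⇒  r_C1 = 3 (r>0 drops 1)

3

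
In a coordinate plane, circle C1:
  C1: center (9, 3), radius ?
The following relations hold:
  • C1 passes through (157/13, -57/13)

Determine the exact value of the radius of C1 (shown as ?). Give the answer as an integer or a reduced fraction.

1. [C1∋P]  r_C1² − 64 = 0  ⇒  r_C1 = 8 (r>0 drops 1)

8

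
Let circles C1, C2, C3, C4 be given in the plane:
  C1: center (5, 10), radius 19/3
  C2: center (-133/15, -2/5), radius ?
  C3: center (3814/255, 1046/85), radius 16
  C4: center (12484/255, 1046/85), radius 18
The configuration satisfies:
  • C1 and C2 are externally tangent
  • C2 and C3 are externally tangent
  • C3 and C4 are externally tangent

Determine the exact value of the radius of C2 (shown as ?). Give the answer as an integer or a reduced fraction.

1. [ext C1·C2]  r_C2² + (38/3)r_C2 − 781/3 = 0  ⇒  r_C2 = 11 (r>0 drops 1)
2. [ext C2·C3]  r_C2² + 32r_C2 − 473 = 0  ⇒  r_C2 = 11 (r>0 drops 1)

11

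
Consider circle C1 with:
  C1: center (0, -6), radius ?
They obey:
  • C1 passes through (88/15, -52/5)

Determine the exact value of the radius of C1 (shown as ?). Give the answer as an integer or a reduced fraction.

22/3

1. [C1∋P]  r_C1² − 484/9 = 0  ⇒  r_C1 = 22/3 (r>0 drops 1)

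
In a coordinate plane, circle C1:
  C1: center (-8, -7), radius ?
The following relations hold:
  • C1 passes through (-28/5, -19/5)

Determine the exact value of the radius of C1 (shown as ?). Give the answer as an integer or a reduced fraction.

1. [C1∋P]  r_C1² − 16 = 0  ⇒  r_C1 = 4 (r>0 drops 1)

4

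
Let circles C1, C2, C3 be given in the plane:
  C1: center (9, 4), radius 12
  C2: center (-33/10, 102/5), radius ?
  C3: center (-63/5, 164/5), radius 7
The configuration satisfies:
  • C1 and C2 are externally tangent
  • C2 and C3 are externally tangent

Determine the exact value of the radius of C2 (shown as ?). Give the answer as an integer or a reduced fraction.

17/2

1. [ext C1·C2]  r_C2² + 24r_C2 − 1105/4 = 0  ⇒  r_C2 = 17/2 (r>0 drops 1)
2. [ext C2·C3]  r_C2² + 14r_C2 − 765/4 = 0  ⇒  r_C2 = 17/2 (r>0 drops 1)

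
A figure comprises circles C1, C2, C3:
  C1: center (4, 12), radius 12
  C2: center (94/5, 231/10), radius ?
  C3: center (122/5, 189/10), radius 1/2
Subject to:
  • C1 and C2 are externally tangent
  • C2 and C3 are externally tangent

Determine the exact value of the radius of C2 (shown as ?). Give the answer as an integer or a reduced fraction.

1. [ext C1·C2]  r_C2² + 24r_C2 − 793/4 = 0  ⇒  r_C2 = 13/2 (r>0 drops 1)
2. [ext C2·C3]  r_C2² + 1r_C2 − 195/4 = 0  ⇒  r_C2 = 13/2 (r>0 drops 1)

13/2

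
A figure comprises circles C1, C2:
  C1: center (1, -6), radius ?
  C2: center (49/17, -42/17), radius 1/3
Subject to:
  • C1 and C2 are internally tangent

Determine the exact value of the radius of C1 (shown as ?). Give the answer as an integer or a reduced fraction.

13/3

1. [int C1,C2]  r_C1² − (2/3)r_C1 − 143/9 = 0  ⇒  r_C1 = 13/3 (r>0 drops 1)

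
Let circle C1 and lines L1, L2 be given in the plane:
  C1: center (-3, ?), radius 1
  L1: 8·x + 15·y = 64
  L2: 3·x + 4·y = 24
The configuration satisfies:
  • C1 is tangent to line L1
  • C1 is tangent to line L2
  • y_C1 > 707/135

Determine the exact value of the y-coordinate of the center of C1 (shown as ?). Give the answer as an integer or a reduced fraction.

1. [C1‖L1]  y_C1² − (176/15)y_C1 + 497/15 = 0  ⇒  y_C1 = 71/15 or 7
2. [C1‖L2]  y_C1² − (33/2)y_C1 + 133/2 = 0  ⇒  y_C1 = 7 or 19/2

7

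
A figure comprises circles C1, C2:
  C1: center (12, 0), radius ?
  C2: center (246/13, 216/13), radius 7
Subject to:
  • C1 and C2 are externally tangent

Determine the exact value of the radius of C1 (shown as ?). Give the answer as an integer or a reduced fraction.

1. [ext C1·C2]  r_C1² + 14r_C1 − 275 = 0  ⇒  r_C1 = 11 (r>0 drops 1)

11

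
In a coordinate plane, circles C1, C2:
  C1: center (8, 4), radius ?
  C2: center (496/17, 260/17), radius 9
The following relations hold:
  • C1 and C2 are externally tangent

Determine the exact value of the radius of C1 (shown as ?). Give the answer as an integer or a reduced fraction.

1. [ext C1·C2]  r_C1² + 18r_C1 − 495 = 0  ⇒  r_C1 = 15 (r>0 drops 1)

15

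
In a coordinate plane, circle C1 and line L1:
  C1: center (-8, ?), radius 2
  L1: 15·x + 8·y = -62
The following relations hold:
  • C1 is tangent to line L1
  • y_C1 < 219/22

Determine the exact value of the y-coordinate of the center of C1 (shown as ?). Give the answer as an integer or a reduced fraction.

3

1. [C1‖L1]  y_C1² − (29/2)y_C1 + 69/2 = 0  ⇒  y_C1 = 3 or 23/2
2. given y_C1 < 219/22: keep 3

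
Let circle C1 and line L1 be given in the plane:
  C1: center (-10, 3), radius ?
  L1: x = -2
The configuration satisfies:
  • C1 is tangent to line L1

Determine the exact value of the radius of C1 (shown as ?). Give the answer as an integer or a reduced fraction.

1. [C1‖L1]  r_C1² − 64 = 0  ⇒  r_C1 = 8 (r>0 drops 1)

8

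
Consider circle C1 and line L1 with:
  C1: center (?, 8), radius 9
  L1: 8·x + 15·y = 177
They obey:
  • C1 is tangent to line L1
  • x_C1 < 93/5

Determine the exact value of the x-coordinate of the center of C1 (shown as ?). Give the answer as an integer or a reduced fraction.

-12

1. [C1‖L1]  x_C1² − (57/4)x_C1 − 315 = 0  ⇒  x_C1 = -12 or 105/4
2. given x_C1 < 93/5: keep -12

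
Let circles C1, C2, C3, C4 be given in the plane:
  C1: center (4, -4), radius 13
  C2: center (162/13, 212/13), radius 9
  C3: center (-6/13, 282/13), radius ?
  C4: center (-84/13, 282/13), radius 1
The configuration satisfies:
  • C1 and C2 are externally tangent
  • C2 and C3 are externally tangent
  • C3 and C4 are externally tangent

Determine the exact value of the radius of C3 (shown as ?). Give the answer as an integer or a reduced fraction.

1. [ext C2·C3]  r_C3² + 18r_C3 − 115 = 0  ⇒  r_C3 = 5 (r>0 drops 1)
2. [ext C3·C4]  r_C3² + 2r_C3 − 35 = 0  ⇒  r_C3 = 5 (r>0 drops 1)

5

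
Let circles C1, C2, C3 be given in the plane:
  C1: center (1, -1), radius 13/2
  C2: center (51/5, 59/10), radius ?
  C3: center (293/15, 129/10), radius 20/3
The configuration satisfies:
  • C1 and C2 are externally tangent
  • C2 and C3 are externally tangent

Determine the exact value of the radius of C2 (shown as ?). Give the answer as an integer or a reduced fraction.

1. [ext C1·C2]  r_C2² + 13r_C2 − 90 = 0  ⇒  r_C2 = 5 (r>0 drops 1)
2. [ext C2·C3]  r_C2² + (40/3)r_C2 − 275/3 = 0  ⇒  r_C2 = 5 (r>0 drops 1)

5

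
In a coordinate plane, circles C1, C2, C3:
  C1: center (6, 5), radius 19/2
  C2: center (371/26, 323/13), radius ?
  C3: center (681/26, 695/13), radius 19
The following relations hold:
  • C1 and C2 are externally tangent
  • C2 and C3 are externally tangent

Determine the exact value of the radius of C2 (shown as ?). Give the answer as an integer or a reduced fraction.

1. [ext C1·C2]  r_C2² + 19r_C2 − 372 = 0  ⇒  r_C2 = 12 (r>0 drops 1)
2. [ext C2·C3]  r_C2² + 38r_C2 − 600 = 0  ⇒  r_C2 = 12 (r>0 drops 1)

12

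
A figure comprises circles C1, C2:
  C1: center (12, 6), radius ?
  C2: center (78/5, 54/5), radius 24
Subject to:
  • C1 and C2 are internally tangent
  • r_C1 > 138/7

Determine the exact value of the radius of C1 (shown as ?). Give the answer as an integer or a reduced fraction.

1. [int C1,C2]  r_C1² − 48r_C1 + 540 = 0  ⇒  r_C1 = 18 or 30
2. given r_C1 > 138/7: keep 30

30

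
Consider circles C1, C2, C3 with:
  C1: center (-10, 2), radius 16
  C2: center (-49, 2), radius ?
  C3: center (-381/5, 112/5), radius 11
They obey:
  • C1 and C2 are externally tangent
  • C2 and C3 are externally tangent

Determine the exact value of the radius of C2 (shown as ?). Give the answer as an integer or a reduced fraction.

1. [ext C1·C2]  r_C2² + 32r_C2 − 1265 = 0  ⇒  r_C2 = 23 (r>0 drops 1)
2. [ext C2·C3]  r_C2² + 22r_C2 − 1035 = 0  ⇒  r_C2 = 23 (r>0 drops 1)

23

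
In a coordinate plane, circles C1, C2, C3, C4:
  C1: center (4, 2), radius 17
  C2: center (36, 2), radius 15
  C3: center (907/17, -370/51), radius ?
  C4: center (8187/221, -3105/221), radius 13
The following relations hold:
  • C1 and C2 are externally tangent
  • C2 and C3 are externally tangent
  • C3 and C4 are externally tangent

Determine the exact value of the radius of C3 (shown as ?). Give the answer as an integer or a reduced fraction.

1. [ext C2·C3]  r_C3² + 30r_C3 − 1456/9 = 0  ⇒  r_C3 = 14/3 (r>0 drops 1)
2. [ext C3·C4]  r_C3² + 26r_C3 − 1288/9 = 0  ⇒  r_C3 = 14/3 (r>0 drops 1)

14/3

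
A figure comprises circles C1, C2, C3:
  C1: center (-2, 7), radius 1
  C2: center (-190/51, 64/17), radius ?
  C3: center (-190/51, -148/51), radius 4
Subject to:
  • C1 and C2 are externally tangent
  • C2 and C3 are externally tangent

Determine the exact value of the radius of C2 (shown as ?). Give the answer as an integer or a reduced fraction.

8/3

1. [ext C1·C2]  r_C2² + 2r_C2 − 112/9 = 0  ⇒  r_C2 = 8/3 (r>0 drops 1)
2. [ext C2·C3]  r_C2² + 8r_C2 − 256/9 = 0  ⇒  r_C2 = 8/3 (r>0 drops 1)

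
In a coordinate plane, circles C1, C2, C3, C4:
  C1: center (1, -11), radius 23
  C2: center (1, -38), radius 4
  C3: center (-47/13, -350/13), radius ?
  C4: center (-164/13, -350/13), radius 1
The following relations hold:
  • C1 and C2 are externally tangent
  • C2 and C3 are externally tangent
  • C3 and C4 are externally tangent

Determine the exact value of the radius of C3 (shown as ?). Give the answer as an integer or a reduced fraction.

1. [ext C2·C3]  r_C3² + 8r_C3 − 128 = 0  ⇒  r_C3 = 8 (r>0 drops 1)
2. [ext C3·C4]  r_C3² + 2r_C3 − 80 = 0  ⇒  r_C3 = 8 (r>0 drops 1)

8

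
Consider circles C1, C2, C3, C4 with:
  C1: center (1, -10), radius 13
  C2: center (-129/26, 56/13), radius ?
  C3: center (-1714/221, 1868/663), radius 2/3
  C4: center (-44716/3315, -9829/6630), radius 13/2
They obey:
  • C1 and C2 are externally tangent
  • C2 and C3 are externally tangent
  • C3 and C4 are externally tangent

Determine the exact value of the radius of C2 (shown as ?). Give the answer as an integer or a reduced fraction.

5/2

1. [ext C1·C2]  r_C2² + 26r_C2 − 285/4 = 0  ⇒  r_C2 = 5/2 (r>0 drops 1)
2. [ext C2·C3]  r_C2² + (4/3)r_C2 − 115/12 = 0  ⇒  r_C2 = 5/2 (r>0 drops 1)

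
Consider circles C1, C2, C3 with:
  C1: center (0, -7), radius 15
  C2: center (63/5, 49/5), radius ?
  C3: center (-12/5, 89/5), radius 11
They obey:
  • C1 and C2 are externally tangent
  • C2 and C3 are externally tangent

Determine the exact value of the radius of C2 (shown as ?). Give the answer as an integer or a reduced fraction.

6

1. [ext C1·C2]  r_C2² + 30r_C2 − 216 = 0  ⇒  r_C2 = 6 (r>0 drops 1)
2. [ext C2·C3]  r_C2² + 22r_C2 − 168 = 0  ⇒  r_C2 = 6 (r>0 drops 1)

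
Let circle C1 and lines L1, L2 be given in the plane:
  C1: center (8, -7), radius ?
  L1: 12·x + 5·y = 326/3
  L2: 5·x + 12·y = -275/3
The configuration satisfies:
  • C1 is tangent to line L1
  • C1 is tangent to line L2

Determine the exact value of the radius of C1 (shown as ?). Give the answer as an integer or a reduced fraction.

11/3

1. [C1‖L1]  r_C1² − 121/9 = 0  ⇒  r_C1 = 11/3 (r>0 drops 1)
2. [C1‖L2]  r_C1² − 121/9 = 0  ⇒  r_C1 = 11/3 (r>0 drops 1)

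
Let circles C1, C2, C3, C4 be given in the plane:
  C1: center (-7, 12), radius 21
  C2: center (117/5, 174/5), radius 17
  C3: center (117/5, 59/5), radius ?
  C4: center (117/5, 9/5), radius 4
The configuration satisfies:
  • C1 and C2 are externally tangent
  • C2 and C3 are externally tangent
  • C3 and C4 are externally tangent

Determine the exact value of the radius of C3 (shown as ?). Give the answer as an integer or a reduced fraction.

1. [ext C2·C3]  r_C3² + 34r_C3 − 240 = 0  ⇒  r_C3 = 6 (r>0 drops 1)
2. [ext C3·C4]  r_C3² + 8r_C3 − 84 = 0  ⇒  r_C3 = 6 (r>0 drops 1)

6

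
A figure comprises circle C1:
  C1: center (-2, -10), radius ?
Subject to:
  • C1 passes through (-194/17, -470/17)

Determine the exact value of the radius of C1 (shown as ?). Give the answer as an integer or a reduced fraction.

1. [C1∋P]  r_C1² − 400 = 0  ⇒  r_C1 = 20 (r>0 drops 1)

20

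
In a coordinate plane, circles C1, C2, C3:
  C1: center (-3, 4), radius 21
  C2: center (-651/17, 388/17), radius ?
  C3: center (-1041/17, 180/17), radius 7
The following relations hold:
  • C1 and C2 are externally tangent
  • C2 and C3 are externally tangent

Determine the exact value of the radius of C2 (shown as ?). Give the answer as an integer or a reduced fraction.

19

1. [ext C1·C2]  r_C2² + 42r_C2 − 1159 = 0  ⇒  r_C2 = 19 (r>0 drops 1)
2. [ext C2·C3]  r_C2² + 14r_C2 − 627 = 0  ⇒  r_C2 = 19 (r>0 drops 1)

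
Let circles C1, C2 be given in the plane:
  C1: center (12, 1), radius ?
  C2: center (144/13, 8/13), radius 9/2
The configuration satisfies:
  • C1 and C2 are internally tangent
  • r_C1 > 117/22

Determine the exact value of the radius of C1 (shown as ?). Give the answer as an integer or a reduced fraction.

11/2

1. [int C1,C2]  r_C1² − 9r_C1 + 77/4 = 0  ⇒  r_C1 = 7/2 or 11/2
2. given r_C1 > 117/22: keep 11/2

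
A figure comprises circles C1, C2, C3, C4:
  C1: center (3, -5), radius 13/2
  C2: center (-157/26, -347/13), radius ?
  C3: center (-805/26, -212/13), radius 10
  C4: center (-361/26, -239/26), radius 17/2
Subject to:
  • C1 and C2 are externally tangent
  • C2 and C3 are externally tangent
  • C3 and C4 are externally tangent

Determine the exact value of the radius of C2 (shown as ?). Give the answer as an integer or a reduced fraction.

17

1. [ext C1·C2]  r_C2² + 13r_C2 − 510 = 0  ⇒  r_C2 = 17 (r>0 drops 1)
2. [ext C2·C3]  r_C2² + 20r_C2 − 629 = 0  ⇒  r_C2 = 17 (r>0 drops 1)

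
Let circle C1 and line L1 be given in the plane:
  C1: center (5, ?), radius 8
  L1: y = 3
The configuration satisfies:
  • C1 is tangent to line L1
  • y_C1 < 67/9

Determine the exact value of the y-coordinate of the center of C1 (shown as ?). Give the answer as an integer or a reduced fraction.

-5

1. [C1‖L1]  y_C1² − 6y_C1 − 55 = 0  ⇒  y_C1 = -5 or 11
2. given y_C1 < 67/9: keep -5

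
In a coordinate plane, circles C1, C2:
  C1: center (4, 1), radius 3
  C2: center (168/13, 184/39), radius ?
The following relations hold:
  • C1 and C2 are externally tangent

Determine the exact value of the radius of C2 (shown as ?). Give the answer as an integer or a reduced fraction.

1. [ext C1·C2]  r_C2² + 6r_C2 − 760/9 = 0  ⇒  r_C2 = 20/3 (r>0 drops 1)

20/3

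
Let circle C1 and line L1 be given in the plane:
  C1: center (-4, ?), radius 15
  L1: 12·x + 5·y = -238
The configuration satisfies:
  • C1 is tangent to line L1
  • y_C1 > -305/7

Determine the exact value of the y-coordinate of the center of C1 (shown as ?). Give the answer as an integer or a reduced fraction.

1. [C1‖L1]  y_C1² + 76y_C1 − 77 = 0  ⇒  y_C1 = -77 or 1
2. given y_C1 > -305/7: keep 1

1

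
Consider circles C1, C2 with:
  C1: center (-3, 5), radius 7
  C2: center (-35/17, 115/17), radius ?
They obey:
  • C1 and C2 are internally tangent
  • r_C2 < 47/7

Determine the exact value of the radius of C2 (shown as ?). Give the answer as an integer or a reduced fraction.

1. [int C1,C2]  r_C2² − 14r_C2 + 45 = 0  ⇒  r_C2 = 5 or 9
2. given r_C2 < 47/7: keep 5

5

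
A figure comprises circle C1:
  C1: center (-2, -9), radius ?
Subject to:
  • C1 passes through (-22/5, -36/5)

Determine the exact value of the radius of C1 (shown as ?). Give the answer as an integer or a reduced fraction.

3

1. [C1∋P]  r_C1² − 9 = 0  ⇒  r_C1 = 3 (r>0 drops 1)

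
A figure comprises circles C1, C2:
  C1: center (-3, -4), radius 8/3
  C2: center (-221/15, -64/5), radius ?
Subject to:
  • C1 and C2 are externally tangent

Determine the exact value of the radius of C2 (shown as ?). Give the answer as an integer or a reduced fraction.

1. [ext C1·C2]  r_C2² + (16/3)r_C2 − 208 = 0  ⇒  r_C2 = 12 (r>0 drops 1)

12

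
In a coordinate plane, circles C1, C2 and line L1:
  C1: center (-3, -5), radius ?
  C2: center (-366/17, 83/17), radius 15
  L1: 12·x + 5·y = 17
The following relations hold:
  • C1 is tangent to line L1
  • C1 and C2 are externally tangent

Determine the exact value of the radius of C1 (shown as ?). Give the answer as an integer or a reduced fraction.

1. [C1‖L1]  r_C1² − 36 = 0  ⇒  r_C1 = 6 (r>0 drops 1)
2. [ext C1·C2]  r_C1² + 30r_C1 − 216 = 0  ⇒  r_C1 = 6 (r>0 drops 1)

6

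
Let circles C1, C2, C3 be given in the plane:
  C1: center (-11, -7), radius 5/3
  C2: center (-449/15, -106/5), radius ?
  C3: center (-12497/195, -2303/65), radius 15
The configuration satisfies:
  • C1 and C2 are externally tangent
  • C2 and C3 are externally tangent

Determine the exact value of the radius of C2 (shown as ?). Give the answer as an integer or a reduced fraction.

1. [ext C1·C2]  r_C2² + (10/3)r_C2 − 1672/3 = 0  ⇒  r_C2 = 22 (r>0 drops 1)
2. [ext C2·C3]  r_C2² + 30r_C2 − 1144 = 0  ⇒  r_C2 = 22 (r>0 drops 1)

22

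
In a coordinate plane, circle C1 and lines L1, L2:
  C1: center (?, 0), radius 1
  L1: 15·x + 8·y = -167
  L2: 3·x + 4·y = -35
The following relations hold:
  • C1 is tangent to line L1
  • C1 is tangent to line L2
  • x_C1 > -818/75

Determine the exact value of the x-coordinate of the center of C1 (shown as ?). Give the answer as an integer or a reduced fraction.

1. [C1‖L1]  x_C1² + (334/15)x_C1 + 368/3 = 0  ⇒  x_C1 = -184/15 or -10
2. [C1‖L2]  x_C1² + (70/3)x_C1 + 400/3 = 0  ⇒  x_C1 = -40/3 or -10

-10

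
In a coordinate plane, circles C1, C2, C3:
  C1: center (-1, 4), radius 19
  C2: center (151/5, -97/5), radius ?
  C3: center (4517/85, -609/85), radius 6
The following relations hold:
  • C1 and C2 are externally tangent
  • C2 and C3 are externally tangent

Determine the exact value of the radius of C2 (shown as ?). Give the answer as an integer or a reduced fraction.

1. [ext C1·C2]  r_C2² + 38r_C2 − 1160 = 0  ⇒  r_C2 = 20 (r>0 drops 1)
2. [ext C2·C3]  r_C2² + 12r_C2 − 640 = 0  ⇒  r_C2 = 20 (r>0 drops 1)

20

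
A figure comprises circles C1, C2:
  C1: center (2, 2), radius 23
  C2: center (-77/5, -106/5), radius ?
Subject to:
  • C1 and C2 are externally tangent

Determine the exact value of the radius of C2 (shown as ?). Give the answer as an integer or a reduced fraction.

6

1. [ext C1·C2]  r_C2² + 46r_C2 − 312 = 0  ⇒  r_C2 = 6 (r>0 drops 1)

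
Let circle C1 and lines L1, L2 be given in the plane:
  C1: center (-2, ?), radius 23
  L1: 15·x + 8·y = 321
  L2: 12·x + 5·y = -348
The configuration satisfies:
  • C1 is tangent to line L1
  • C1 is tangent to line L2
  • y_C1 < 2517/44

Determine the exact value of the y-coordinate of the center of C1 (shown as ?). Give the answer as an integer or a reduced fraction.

-5

1. [C1‖L1]  y_C1² − (351/4)y_C1 − 1855/4 = 0  ⇒  y_C1 = -5 or 371/4
2. [C1‖L2]  y_C1² + (648/5)y_C1 + 623 = 0  ⇒  y_C1 = -623/5 or -5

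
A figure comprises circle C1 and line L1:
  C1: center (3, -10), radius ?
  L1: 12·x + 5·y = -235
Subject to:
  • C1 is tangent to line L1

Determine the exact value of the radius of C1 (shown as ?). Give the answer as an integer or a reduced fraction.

17

1. [C1‖L1]  r_C1² − 289 = 0  ⇒  r_C1 = 17 (r>0 drops 1)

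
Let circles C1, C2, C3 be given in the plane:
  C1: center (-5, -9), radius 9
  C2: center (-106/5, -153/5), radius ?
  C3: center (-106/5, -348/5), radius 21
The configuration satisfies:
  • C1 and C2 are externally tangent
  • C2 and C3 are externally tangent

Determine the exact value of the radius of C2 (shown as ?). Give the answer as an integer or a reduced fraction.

18

1. [ext C1·C2]  r_C2² + 18r_C2 − 648 = 0  ⇒  r_C2 = 18 (r>0 drops 1)
2. [ext C2·C3]  r_C2² + 42r_C2 − 1080 = 0  ⇒  r_C2 = 18 (r>0 drops 1)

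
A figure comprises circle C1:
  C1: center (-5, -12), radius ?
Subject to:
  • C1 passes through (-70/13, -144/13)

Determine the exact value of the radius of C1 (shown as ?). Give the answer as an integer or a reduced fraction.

1

1. [C1∋P]  r_C1² − 1 = 0  ⇒  r_C1 = 1 (r>0 drops 1)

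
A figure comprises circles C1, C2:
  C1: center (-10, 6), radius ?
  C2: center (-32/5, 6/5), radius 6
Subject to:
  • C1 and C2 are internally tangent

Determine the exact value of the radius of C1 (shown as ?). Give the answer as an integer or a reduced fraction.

12

1. [int C1,C2]  r_C1² − 12r_C1 = 0  ⇒  r_C1 = 12 (r>0 drops 1)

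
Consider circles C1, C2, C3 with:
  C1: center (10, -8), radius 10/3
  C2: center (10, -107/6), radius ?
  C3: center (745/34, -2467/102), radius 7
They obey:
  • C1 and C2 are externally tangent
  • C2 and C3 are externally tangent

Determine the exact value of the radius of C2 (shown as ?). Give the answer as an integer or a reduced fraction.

1. [ext C1·C2]  r_C2² + (20/3)r_C2 − 1027/12 = 0  ⇒  r_C2 = 13/2 (r>0 drops 1)
2. [ext C2·C3]  r_C2² + 14r_C2 − 533/4 = 0  ⇒  r_C2 = 13/2 (r>0 drops 1)

13/2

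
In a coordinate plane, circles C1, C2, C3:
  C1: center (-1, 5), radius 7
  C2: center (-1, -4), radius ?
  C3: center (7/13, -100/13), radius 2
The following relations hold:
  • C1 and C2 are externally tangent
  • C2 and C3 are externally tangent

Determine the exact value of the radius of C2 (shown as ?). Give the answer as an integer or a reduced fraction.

1. [ext C1·C2]  r_C2² + 14r_C2 − 32 = 0  ⇒  r_C2 = 2 (r>0 drops 1)
2. [ext C2·C3]  r_C2² + 4r_C2 − 12 = 0  ⇒  r_C2 = 2 (r>0 drops 1)

2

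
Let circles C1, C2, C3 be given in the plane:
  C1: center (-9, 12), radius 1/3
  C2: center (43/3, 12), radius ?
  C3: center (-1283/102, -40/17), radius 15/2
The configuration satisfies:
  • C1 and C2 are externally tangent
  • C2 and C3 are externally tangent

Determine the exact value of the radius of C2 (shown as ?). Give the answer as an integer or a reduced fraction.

1. [ext C1·C2]  r_C2² + (2/3)r_C2 − 1633/3 = 0  ⇒  r_C2 = 23 (r>0 drops 1)
2. [ext C2·C3]  r_C2² + 15r_C2 − 874 = 0  ⇒  r_C2 = 23 (r>0 drops 1)

23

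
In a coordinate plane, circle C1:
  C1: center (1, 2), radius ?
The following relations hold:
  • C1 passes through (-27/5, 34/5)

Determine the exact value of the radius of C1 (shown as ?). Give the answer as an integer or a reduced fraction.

1. [C1∋P]  r_C1² − 64 = 0  ⇒  r_C1 = 8 (r>0 drops 1)

8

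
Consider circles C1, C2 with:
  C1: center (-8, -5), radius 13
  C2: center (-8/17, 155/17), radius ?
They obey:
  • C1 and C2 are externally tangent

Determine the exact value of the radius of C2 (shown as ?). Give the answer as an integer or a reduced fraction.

3

1. [ext C1·C2]  r_C2² + 26r_C2 − 87 = 0  ⇒  r_C2 = 3 (r>0 drops 1)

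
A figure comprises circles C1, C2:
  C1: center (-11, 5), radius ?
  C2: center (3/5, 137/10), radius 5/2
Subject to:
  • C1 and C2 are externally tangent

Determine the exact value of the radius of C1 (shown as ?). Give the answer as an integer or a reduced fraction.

12

1. [ext C1·C2]  r_C1² + 5r_C1 − 204 = 0  ⇒  r_C1 = 12 (r>0 drops 1)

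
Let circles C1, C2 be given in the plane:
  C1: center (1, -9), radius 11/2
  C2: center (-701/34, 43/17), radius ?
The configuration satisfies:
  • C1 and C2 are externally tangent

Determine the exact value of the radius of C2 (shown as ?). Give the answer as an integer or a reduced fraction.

1. [ext C1·C2]  r_C2² + 11r_C2 − 570 = 0  ⇒  r_C2 = 19 (r>0 drops 1)

19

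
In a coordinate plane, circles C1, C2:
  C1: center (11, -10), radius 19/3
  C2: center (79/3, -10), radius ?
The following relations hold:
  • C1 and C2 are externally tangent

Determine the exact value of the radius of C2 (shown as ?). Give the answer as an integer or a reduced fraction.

9

1. [ext C1·C2]  r_C2² + (38/3)r_C2 − 195 = 0  ⇒  r_C2 = 9 (r>0 drops 1)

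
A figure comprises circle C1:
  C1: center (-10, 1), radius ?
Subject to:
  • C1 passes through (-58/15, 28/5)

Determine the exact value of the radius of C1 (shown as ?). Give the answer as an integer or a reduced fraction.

23/3

1. [C1∋P]  r_C1² − 529/9 = 0  ⇒  r_C1 = 23/3 (r>0 drops 1)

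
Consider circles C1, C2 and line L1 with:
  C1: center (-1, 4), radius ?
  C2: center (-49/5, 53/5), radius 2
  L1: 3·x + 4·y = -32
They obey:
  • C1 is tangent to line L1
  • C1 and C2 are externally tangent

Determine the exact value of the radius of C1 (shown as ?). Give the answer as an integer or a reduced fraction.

9

1. [C1‖L1]  r_C1² − 81 = 0  ⇒  r_C1 = 9 (r>0 drops 1)
2. [ext C1·C2]  r_C1² + 4r_C1 − 117 = 0  ⇒  r_C1 = 9 (r>0 drops 1)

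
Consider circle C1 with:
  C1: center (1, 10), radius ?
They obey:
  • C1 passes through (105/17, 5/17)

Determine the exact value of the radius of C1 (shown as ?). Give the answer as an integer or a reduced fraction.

11

1. [C1∋P]  r_C1² − 121 = 0  ⇒  r_C1 = 11 (r>0 drops 1)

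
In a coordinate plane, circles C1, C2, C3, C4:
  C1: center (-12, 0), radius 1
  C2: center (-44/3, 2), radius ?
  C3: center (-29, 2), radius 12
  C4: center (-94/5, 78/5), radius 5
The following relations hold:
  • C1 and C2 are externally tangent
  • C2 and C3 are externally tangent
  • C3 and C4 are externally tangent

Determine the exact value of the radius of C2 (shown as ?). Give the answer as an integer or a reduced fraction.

1. [ext C1·C2]  r_C2² + 2r_C2 − 91/9 = 0  ⇒  r_C2 = 7/3 (r>0 drops 1)
2. [ext C2·C3]  r_C2² + 24r_C2 − 553/9 = 0  ⇒  r_C2 = 7/3 (r>0 drops 1)

7/3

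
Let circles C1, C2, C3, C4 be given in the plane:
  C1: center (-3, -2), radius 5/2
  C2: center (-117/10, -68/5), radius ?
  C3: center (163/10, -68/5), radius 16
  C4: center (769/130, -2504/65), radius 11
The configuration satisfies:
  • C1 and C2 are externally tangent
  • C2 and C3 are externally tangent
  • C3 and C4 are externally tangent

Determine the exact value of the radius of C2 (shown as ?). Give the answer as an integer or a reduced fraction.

12

1. [ext C1·C2]  r_C2² + 5r_C2 − 204 = 0  ⇒  r_C2 = 12 (r>0 drops 1)
2. [ext C2·C3]  r_C2² + 32r_C2 − 528 = 0  ⇒  r_C2 = 12 (r>0 drops 1)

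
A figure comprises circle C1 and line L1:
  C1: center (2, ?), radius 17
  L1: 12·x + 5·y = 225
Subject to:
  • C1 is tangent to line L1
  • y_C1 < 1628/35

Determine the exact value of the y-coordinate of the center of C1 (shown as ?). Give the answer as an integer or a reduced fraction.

-4

1. [C1‖L1]  y_C1² − (402/5)y_C1 − 1688/5 = 0  ⇒  y_C1 = -4 or 422/5
2. given y_C1 < 1628/35: keep -4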